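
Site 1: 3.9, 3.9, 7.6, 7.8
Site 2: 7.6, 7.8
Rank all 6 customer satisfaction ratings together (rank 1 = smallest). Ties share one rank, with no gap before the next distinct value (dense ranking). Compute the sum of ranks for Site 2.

Sorted (ascending): 3.9, 3.9, 7.6, 7.6, 7.8, 7.8
The 2 values of 3.9 share dense rank 1.
The 2 values of 7.6 share dense rank 2.
The 2 values of 7.8 share dense rank 3.
Site 2 values → pooled ranks: 7.6→2, 7.8→3
Rank sum = 2 + 3 = 5

5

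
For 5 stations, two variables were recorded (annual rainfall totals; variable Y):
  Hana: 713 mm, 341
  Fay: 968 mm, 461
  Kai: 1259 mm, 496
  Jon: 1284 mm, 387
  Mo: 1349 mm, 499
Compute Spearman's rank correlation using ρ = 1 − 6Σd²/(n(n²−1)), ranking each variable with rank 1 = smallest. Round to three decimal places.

0.700

Ranks of variable 1: 1, 2, 3, 4, 5
Ranks of variable 2: 1, 3, 4, 2, 5
d = r₁ − r₂: 0, -1, -1, 2, 0
d²: 0, 1, 1, 4, 0; Σd² = 6
ρ = 1 − 6·6/(5·24) = 1 − 36/120 = 0.700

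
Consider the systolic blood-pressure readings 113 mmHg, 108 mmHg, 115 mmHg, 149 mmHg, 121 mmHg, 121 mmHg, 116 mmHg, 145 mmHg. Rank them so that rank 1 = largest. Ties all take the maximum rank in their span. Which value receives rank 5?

Sorted (descending): 149, 145, 121, 121, 116, 115, 113, 108
The 2 values of 121 occupy positions 3–4 → each gets rank 4.
Rank 5 → value 116.

116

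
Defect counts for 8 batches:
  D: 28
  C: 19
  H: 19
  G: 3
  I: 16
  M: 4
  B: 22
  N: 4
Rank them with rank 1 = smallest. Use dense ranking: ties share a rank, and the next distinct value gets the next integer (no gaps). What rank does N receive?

Sorted (ascending): 3, 4, 4, 16, 19, 19, 22, 28
The 2 values of 4 share dense rank 2.
The 2 values of 19 share dense rank 4.
Remaining distinct values take the next consecutive integers.
N has value 4 → rank 2.

2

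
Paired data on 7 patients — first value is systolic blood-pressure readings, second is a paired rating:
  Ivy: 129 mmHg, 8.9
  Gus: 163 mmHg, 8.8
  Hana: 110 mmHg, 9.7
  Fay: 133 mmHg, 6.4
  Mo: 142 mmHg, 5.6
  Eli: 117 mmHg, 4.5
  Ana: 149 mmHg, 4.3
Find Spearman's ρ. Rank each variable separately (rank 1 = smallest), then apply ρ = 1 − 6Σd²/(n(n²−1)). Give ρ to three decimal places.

Ranks of variable 1: 3, 7, 1, 4, 5, 2, 6
Ranks of variable 2: 6, 5, 7, 4, 3, 2, 1
d = r₁ − r₂: -3, 2, -6, 0, 2, 0, 5
d²: 9, 4, 36, 0, 4, 0, 25; Σd² = 78
ρ = 1 − 6·78/(7·48) = 1 − 468/336 = -0.393

-0.393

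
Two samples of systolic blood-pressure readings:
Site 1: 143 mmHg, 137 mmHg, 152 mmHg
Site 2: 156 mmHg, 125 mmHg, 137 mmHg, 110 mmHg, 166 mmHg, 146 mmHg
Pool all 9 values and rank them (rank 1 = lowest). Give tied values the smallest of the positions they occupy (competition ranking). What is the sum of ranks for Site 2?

Sorted (ascending): 110, 125, 137, 137, 143, 146, 152, 156, 166
The 2 values of 137 occupy positions 3–4 → each gets rank 3.
Site 2 values → pooled ranks: 156→8, 125→2, 137→3, 110→1, 166→9, 146→6
Rank sum = 8 + 2 + 3 + 1 + 9 + 6 = 29

29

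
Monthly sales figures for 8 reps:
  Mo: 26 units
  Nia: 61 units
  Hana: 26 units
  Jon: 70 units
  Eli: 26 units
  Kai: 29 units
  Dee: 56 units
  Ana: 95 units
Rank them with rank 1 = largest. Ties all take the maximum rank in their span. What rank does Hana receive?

8

Sorted (descending): 95, 70, 61, 56, 29, 26, 26, 26
The 3 values of 26 occupy positions 6–8 → each gets rank 8.
Hana has value 26 units → rank 8.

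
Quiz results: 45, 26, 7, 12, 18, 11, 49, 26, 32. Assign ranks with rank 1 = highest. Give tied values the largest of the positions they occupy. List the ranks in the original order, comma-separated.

2, 5, 9, 7, 6, 8, 1, 5, 3

Sorted (descending): 49, 45, 32, 26, 26, 18, 12, 11, 7
The 2 values of 26 occupy positions 4–5 → each gets rank 5.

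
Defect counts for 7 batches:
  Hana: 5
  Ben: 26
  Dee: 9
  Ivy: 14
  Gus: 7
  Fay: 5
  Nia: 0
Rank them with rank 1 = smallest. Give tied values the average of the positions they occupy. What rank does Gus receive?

Sorted (ascending): 0, 5, 5, 7, 9, 14, 26
The 2 values of 5 occupy positions 2–3 → average rank (2+3)/2 = 2.5.
Gus has value 7 → rank 4.

4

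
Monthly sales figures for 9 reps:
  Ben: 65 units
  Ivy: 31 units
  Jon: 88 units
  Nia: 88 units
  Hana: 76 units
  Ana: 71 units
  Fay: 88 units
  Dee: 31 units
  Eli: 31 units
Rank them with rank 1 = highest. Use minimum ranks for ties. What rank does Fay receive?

Sorted (descending): 88, 88, 88, 76, 71, 65, 31, 31, 31
The 3 values of 88 occupy positions 1–3 → each gets rank 1.
The 3 values of 31 occupy positions 7–9 → each gets rank 7.
Fay has value 88 units → rank 1.

1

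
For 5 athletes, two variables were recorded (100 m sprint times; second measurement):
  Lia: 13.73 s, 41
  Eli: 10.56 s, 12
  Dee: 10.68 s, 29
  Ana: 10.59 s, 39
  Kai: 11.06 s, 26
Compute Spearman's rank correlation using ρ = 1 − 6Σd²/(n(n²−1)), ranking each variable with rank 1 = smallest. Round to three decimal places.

Ranks of variable 1: 5, 1, 3, 2, 4
Ranks of variable 2: 5, 1, 3, 4, 2
d = r₁ − r₂: 0, 0, 0, -2, 2
d²: 0, 0, 0, 4, 4; Σd² = 8
ρ = 1 − 6·8/(5·24) = 1 − 48/120 = 0.600

0.600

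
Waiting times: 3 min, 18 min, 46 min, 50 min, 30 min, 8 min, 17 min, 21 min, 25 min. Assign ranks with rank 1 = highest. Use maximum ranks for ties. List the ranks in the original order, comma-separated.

Sorted (descending): 50, 46, 30, 25, 21, 18, 17, 8, 3
No ties — each value takes its position as its rank.

9, 6, 2, 1, 3, 8, 7, 5, 4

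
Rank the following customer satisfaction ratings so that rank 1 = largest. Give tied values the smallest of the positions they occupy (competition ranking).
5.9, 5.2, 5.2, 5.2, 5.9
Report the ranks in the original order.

1, 3, 3, 3, 1

Sorted (descending): 5.9, 5.9, 5.2, 5.2, 5.2
The 2 values of 5.9 occupy positions 1–2 → each gets rank 1.
The 3 values of 5.2 occupy positions 3–5 → each gets rank 3.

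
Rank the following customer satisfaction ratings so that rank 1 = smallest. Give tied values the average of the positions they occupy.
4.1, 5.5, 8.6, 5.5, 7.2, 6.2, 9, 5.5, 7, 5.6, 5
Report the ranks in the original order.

1, 4, 10, 4, 9, 7, 11, 4, 8, 6, 2

Sorted (ascending): 4.1, 5, 5.5, 5.5, 5.5, 5.6, 6.2, 7, 7.2, 8.6, 9
The 3 values of 5.5 occupy positions 3–5 → average rank 4.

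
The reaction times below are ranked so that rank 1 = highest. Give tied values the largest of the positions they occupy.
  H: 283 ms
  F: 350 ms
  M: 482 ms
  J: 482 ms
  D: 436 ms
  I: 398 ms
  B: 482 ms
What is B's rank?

Sorted (descending): 482, 482, 482, 436, 398, 350, 283
The 3 values of 482 occupy positions 1–3 → each gets rank 3.
B has value 482 ms → rank 3.

3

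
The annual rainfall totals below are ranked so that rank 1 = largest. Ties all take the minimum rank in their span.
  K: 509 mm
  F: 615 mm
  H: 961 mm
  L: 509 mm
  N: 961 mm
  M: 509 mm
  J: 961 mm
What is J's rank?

Sorted (descending): 961, 961, 961, 615, 509, 509, 509
The 3 values of 961 occupy positions 1–3 → each gets rank 1.
The 3 values of 509 occupy positions 5–7 → each gets rank 5.
J has value 961 mm → rank 1.

1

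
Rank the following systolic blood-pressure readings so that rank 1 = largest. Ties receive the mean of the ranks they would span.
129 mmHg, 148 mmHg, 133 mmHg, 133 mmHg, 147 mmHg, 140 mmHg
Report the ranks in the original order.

6, 1, 4.5, 4.5, 2, 3

Sorted (descending): 148, 147, 140, 133, 133, 129
The 2 values of 133 occupy positions 4–5 → average rank (4+5)/2 = 4.5.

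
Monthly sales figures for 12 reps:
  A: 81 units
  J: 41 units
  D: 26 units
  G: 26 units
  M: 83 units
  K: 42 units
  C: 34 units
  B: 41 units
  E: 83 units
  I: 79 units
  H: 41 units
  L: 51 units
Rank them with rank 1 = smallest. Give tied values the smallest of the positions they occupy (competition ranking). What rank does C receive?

Sorted (ascending): 26, 26, 34, 41, 41, 41, 42, 51, 79, 81, 83, 83
The 2 values of 26 occupy positions 1–2 → each gets rank 1.
The 3 values of 41 occupy positions 4–6 → each gets rank 4.
The 2 values of 83 occupy positions 11–12 → each gets rank 11.
C has value 34 units → rank 3.

3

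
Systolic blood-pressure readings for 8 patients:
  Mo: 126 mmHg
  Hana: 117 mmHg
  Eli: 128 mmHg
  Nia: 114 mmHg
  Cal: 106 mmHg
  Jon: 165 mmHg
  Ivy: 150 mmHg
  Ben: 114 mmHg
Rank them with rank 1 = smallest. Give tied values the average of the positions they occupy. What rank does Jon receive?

Sorted (ascending): 106, 114, 114, 117, 126, 128, 150, 165
The 2 values of 114 occupy positions 2–3 → average rank (2+3)/2 = 2.5.
Jon has value 165 mmHg → rank 8.

8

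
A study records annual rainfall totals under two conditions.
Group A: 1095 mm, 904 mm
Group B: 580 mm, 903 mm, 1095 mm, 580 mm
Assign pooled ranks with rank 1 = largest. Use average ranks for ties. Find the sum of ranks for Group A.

Sorted (descending): 1095, 1095, 904, 903, 580, 580
The 2 values of 1095 occupy positions 1–2 → average rank (1+2)/2 = 1.5.
The 2 values of 580 occupy positions 5–6 → average rank (5+6)/2 = 5.5.
Group A values → pooled ranks: 1095→1.5, 904→3
Rank sum = 1.5 + 3 = 4.5

4.5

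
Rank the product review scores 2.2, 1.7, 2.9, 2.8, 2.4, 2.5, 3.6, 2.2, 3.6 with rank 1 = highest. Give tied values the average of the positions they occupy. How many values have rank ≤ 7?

Sorted (descending): 3.6, 3.6, 2.9, 2.8, 2.5, 2.4, 2.2, 2.2, 1.7
The 2 values of 3.6 occupy positions 1–2 → average rank (1+2)/2 = 1.5.
The 2 values of 2.2 occupy positions 7–8 → average rank (7+8)/2 = 7.5.
Ranks ≤ 7: {1.5, 1.5, 3, 4, 5, 6} → 6 values.

6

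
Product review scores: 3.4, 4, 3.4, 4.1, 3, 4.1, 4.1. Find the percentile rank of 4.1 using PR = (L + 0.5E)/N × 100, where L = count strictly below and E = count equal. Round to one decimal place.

N = 7.
Strictly below 4.1: 4. Equal to 4.1: 3.
PR = (4 + 0.5·3)/7 × 100 = 78.6

78.6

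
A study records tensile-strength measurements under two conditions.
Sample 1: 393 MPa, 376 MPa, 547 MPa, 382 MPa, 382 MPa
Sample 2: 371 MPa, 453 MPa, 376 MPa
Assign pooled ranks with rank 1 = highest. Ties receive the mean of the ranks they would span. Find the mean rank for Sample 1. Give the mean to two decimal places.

Sorted (descending): 547, 453, 393, 382, 382, 376, 376, 371
The 2 values of 382 occupy positions 4–5 → average rank (4+5)/2 = 4.5.
The 2 values of 376 occupy positions 6–7 → average rank (6+7)/2 = 6.5.
Sample 1 values → pooled ranks: 393→3, 376→6.5, 547→1, 382→4.5, 382→4.5
Mean rank = (3 + 6.5 + 1 + 4.5 + 4.5) / 5 = 3.90

3.90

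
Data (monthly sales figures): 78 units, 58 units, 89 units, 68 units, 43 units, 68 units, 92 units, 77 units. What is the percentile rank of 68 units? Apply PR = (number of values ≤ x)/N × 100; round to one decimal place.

50.0

N = 8.
Strictly below 68: 2. Equal to 68: 2.
PR = 4/8 × 100 = 50.0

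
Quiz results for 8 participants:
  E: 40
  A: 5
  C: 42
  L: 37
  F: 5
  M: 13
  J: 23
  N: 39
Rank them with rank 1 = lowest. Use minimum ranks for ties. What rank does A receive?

1

Sorted (ascending): 5, 5, 13, 23, 37, 39, 40, 42
The 2 values of 5 occupy positions 1–2 → each gets rank 1.
A has value 5 → rank 1.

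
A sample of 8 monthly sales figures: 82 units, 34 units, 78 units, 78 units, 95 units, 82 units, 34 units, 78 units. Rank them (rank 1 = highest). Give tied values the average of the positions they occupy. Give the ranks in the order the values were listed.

Sorted (descending): 95, 82, 82, 78, 78, 78, 34, 34
The 2 values of 82 occupy positions 2–3 → average rank (2+3)/2 = 2.5.
The 3 values of 78 occupy positions 4–6 → average rank 5.
The 2 values of 34 occupy positions 7–8 → average rank (7+8)/2 = 7.5.

2.5, 7.5, 5, 5, 1, 2.5, 7.5, 5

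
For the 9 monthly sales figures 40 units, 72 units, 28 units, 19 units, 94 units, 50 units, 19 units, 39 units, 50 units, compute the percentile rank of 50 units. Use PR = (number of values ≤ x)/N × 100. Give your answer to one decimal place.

N = 9.
Strictly below 50: 5. Equal to 50: 2.
PR = 7/9 × 100 = 77.8

77.8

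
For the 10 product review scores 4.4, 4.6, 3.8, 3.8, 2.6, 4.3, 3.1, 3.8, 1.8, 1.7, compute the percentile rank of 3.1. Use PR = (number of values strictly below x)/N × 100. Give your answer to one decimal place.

N = 10.
Strictly below 3.1: 3. Equal to 3.1: 1.
PR = 3/10 × 100 = 30.0

30.0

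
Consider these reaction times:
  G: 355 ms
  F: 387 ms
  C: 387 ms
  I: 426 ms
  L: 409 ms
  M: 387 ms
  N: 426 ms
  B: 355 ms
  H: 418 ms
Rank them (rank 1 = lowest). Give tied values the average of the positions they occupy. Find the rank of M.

4

Sorted (ascending): 355, 355, 387, 387, 387, 409, 418, 426, 426
The 2 values of 355 occupy positions 1–2 → average rank (1+2)/2 = 1.5.
The 3 values of 387 occupy positions 3–5 → average rank 4.
The 2 values of 426 occupy positions 8–9 → average rank (8+9)/2 = 8.5.
M has value 387 ms → rank 4.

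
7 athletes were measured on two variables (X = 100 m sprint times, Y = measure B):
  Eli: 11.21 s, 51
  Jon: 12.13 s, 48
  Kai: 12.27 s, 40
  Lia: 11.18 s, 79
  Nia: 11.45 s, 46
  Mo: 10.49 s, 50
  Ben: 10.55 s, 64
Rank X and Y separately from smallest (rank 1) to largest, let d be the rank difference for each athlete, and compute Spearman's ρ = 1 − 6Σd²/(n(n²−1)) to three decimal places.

-0.714

Ranks of variable 1: 4, 6, 7, 3, 5, 1, 2
Ranks of variable 2: 5, 3, 1, 7, 2, 4, 6
d = r₁ − r₂: -1, 3, 6, -4, 3, -3, -4
d²: 1, 9, 36, 16, 9, 9, 16; Σd² = 96
ρ = 1 − 6·96/(7·48) = 1 − 576/336 = -0.714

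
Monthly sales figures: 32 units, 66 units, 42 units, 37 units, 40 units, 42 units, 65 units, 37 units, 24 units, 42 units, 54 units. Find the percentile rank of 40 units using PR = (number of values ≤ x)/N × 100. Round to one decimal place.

N = 11.
Strictly below 40: 4. Equal to 40: 1.
PR = 5/11 × 100 = 45.5

45.5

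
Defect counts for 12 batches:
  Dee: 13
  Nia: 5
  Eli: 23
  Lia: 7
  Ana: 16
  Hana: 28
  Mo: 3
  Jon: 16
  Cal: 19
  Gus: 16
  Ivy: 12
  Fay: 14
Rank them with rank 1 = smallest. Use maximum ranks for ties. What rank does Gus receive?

9

Sorted (ascending): 3, 5, 7, 12, 13, 14, 16, 16, 16, 19, 23, 28
The 3 values of 16 occupy positions 7–9 → each gets rank 9.
Gus has value 16 → rank 9.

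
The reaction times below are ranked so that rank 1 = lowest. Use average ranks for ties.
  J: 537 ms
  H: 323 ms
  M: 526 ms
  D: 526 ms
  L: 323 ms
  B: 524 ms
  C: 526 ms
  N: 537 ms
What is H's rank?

1.5

Sorted (ascending): 323, 323, 524, 526, 526, 526, 537, 537
The 2 values of 323 occupy positions 1–2 → average rank (1+2)/2 = 1.5.
The 3 values of 526 occupy positions 4–6 → average rank 5.
The 2 values of 537 occupy positions 7–8 → average rank (7+8)/2 = 7.5.
H has value 323 ms → rank 1.5.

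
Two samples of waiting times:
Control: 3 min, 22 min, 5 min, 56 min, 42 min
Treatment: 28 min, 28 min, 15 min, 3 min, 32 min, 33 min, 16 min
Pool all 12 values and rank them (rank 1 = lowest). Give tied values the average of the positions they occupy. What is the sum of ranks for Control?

Sorted (ascending): 3, 3, 5, 15, 16, 22, 28, 28, 32, 33, 42, 56
The 2 values of 3 occupy positions 1–2 → average rank (1+2)/2 = 1.5.
The 2 values of 28 occupy positions 7–8 → average rank (7+8)/2 = 7.5.
Control values → pooled ranks: 3→1.5, 22→6, 5→3, 56→12, 42→11
Rank sum = 1.5 + 6 + 3 + 12 + 11 = 33.5

33.5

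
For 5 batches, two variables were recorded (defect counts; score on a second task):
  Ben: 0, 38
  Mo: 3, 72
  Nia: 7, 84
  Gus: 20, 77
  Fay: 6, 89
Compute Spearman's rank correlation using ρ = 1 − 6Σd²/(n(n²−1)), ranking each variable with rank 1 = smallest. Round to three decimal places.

0.600

Ranks of variable 1: 1, 2, 4, 5, 3
Ranks of variable 2: 1, 2, 4, 3, 5
d = r₁ − r₂: 0, 0, 0, 2, -2
d²: 0, 0, 0, 4, 4; Σd² = 8
ρ = 1 − 6·8/(5·24) = 1 − 48/120 = 0.600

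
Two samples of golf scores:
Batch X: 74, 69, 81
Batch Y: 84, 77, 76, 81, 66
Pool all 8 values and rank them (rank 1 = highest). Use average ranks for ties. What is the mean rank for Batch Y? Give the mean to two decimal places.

4.10

Sorted (descending): 84, 81, 81, 77, 76, 74, 69, 66
The 2 values of 81 occupy positions 2–3 → average rank (2+3)/2 = 2.5.
Batch Y values → pooled ranks: 84→1, 77→4, 76→5, 81→2.5, 66→8
Mean rank = (1 + 4 + 5 + 2.5 + 8) / 5 = 4.10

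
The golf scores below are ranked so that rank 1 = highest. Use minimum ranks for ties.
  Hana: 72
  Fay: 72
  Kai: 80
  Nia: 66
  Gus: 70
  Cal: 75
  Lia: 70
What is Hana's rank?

Sorted (descending): 80, 75, 72, 72, 70, 70, 66
The 2 values of 72 occupy positions 3–4 → each gets rank 3.
The 2 values of 70 occupy positions 5–6 → each gets rank 5.
Hana has value 72 → rank 3.

3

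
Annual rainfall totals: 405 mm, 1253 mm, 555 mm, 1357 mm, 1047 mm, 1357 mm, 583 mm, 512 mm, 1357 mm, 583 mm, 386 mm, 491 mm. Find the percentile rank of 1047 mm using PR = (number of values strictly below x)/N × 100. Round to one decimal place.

N = 12.
Strictly below 1047: 7. Equal to 1047: 1.
PR = 7/12 × 100 = 58.3

58.3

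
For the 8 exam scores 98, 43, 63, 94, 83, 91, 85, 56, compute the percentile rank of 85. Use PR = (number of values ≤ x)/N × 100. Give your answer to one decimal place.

N = 8.
Strictly below 85: 4. Equal to 85: 1.
PR = 5/8 × 100 = 62.5

62.5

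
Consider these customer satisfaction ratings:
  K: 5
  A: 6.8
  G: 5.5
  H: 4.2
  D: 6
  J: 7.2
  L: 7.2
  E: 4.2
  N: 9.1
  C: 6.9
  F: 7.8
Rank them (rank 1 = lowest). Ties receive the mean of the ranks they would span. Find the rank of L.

Sorted (ascending): 4.2, 4.2, 5, 5.5, 6, 6.8, 6.9, 7.2, 7.2, 7.8, 9.1
The 2 values of 4.2 occupy positions 1–2 → average rank (1+2)/2 = 1.5.
The 2 values of 7.2 occupy positions 8–9 → average rank (8+9)/2 = 8.5.
L has value 7.2 → rank 8.5.

8.5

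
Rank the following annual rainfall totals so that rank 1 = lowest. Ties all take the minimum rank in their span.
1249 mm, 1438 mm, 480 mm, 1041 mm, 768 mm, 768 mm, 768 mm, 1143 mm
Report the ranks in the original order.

7, 8, 1, 5, 2, 2, 2, 6

Sorted (ascending): 480, 768, 768, 768, 1041, 1143, 1249, 1438
The 3 values of 768 occupy positions 2–4 → each gets rank 2.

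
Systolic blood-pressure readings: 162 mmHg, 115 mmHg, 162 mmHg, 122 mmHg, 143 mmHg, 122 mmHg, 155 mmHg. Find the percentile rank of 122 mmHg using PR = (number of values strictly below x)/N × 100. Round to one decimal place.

14.3

N = 7.
Strictly below 122: 1. Equal to 122: 2.
PR = 1/7 × 100 = 14.3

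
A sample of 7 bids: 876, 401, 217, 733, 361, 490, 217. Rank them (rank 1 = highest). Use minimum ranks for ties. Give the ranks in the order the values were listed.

Sorted (descending): 876, 733, 490, 401, 361, 217, 217
The 2 values of 217 occupy positions 6–7 → each gets rank 6.

1, 4, 6, 2, 5, 3, 6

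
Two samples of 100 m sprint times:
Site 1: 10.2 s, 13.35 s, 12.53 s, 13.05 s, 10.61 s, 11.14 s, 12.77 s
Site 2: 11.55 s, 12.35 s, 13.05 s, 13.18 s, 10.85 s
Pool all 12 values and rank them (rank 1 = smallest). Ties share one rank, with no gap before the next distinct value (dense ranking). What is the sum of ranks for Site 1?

42

Sorted (ascending): 10.2, 10.61, 10.85, 11.14, 11.55, 12.35, 12.53, 12.77, 13.05, 13.05, 13.18, 13.35
The 2 values of 13.05 share dense rank 9.
Remaining distinct values take the next consecutive integers.
Site 1 values → pooled ranks: 10.2→1, 13.35→11, 12.53→7, 13.05→9, 10.61→2, 11.14→4, 12.77→8
Rank sum = 1 + 11 + 7 + 9 + 2 + 4 + 8 = 42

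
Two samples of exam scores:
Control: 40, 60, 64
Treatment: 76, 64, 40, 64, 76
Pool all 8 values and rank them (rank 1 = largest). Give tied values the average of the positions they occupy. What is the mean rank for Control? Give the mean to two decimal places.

Sorted (descending): 76, 76, 64, 64, 64, 60, 40, 40
The 2 values of 76 occupy positions 1–2 → average rank (1+2)/2 = 1.5.
The 3 values of 64 occupy positions 3–5 → average rank 4.
The 2 values of 40 occupy positions 7–8 → average rank (7+8)/2 = 7.5.
Control values → pooled ranks: 40→7.5, 60→6, 64→4
Mean rank = (7.5 + 6 + 4) / 3 = 5.83

5.83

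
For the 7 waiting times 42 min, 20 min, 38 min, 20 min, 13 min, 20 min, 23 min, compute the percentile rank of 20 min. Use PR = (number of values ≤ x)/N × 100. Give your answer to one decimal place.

N = 7.
Strictly below 20: 1. Equal to 20: 3.
PR = 4/7 × 100 = 57.1

57.1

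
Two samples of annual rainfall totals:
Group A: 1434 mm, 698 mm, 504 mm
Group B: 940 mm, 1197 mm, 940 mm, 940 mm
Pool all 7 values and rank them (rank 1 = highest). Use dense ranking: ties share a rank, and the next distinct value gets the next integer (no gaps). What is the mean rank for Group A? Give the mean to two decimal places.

Sorted (descending): 1434, 1197, 940, 940, 940, 698, 504
The 3 values of 940 share dense rank 3.
Remaining distinct values take the next consecutive integers.
Group A values → pooled ranks: 1434→1, 698→4, 504→5
Mean rank = (1 + 4 + 5) / 3 = 3.33

3.33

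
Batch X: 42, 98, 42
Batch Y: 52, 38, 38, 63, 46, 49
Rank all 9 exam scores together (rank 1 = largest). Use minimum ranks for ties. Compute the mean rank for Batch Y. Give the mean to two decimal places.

Sorted (descending): 98, 63, 52, 49, 46, 42, 42, 38, 38
The 2 values of 42 occupy positions 6–7 → each gets rank 6.
The 2 values of 38 occupy positions 8–9 → each gets rank 8.
Batch Y values → pooled ranks: 52→3, 38→8, 38→8, 63→2, 46→5, 49→4
Mean rank = (3 + 8 + 8 + 2 + 5 + 4) / 6 = 5.00

5.00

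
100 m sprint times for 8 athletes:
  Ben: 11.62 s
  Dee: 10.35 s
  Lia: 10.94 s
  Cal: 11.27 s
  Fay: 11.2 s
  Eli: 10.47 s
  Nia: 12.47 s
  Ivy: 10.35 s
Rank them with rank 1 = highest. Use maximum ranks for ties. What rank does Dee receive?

8

Sorted (descending): 12.47, 11.62, 11.27, 11.2, 10.94, 10.47, 10.35, 10.35
The 2 values of 10.35 occupy positions 7–8 → each gets rank 8.
Dee has value 10.35 s → rank 8.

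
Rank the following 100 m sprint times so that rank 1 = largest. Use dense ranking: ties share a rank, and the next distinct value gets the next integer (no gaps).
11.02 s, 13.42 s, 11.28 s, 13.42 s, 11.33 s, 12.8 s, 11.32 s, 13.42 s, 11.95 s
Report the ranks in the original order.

7, 1, 6, 1, 4, 2, 5, 1, 3

Sorted (descending): 13.42, 13.42, 13.42, 12.8, 11.95, 11.33, 11.32, 11.28, 11.02
The 3 values of 13.42 share dense rank 1.
Remaining distinct values take the next consecutive integers.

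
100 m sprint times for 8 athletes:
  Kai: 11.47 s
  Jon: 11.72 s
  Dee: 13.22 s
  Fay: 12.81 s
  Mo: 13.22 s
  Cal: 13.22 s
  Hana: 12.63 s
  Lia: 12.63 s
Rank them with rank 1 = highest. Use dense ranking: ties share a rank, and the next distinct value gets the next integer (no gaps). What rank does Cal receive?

1

Sorted (descending): 13.22, 13.22, 13.22, 12.81, 12.63, 12.63, 11.72, 11.47
The 3 values of 13.22 share dense rank 1.
The 2 values of 12.63 share dense rank 3.
Remaining distinct values take the next consecutive integers.
Cal has value 13.22 s → rank 1.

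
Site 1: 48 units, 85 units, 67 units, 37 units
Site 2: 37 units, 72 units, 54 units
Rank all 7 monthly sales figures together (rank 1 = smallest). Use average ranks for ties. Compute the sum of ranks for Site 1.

Sorted (ascending): 37, 37, 48, 54, 67, 72, 85
The 2 values of 37 occupy positions 1–2 → average rank (1+2)/2 = 1.5.
Site 1 values → pooled ranks: 48→3, 85→7, 67→5, 37→1.5
Rank sum = 3 + 7 + 5 + 1.5 = 16.5

16.5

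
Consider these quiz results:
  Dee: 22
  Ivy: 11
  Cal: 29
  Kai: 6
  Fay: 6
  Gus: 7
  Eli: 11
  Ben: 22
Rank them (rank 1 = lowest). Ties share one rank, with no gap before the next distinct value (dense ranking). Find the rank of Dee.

4

Sorted (ascending): 6, 6, 7, 11, 11, 22, 22, 29
The 2 values of 6 share dense rank 1.
The 2 values of 11 share dense rank 3.
The 2 values of 22 share dense rank 4.
Remaining distinct values take the next consecutive integers.
Dee has value 22 → rank 4.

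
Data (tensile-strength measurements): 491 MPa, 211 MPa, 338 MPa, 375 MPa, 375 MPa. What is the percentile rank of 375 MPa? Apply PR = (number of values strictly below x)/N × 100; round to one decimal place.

40.0

N = 5.
Strictly below 375: 2. Equal to 375: 2.
PR = 2/5 × 100 = 40.0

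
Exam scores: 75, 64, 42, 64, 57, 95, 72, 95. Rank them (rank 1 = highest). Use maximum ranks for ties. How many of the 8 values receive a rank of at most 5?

Sorted (descending): 95, 95, 75, 72, 64, 64, 57, 42
The 2 values of 95 occupy positions 1–2 → each gets rank 2.
The 2 values of 64 occupy positions 5–6 → each gets rank 6.
Ranks ≤ 5: {2, 2, 3, 4} → 4 values.

4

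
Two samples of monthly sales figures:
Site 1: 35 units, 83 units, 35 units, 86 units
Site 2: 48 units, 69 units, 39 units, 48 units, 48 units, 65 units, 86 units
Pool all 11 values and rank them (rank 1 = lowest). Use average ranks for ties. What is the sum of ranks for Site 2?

43.5

Sorted (ascending): 35, 35, 39, 48, 48, 48, 65, 69, 83, 86, 86
The 2 values of 35 occupy positions 1–2 → average rank (1+2)/2 = 1.5.
The 3 values of 48 occupy positions 4–6 → average rank 5.
The 2 values of 86 occupy positions 10–11 → average rank (10+11)/2 = 10.5.
Site 2 values → pooled ranks: 48→5, 69→8, 39→3, 48→5, 48→5, 65→7, 86→10.5
Rank sum = 5 + 8 + 3 + 5 + 5 + 7 + 10.5 = 43.5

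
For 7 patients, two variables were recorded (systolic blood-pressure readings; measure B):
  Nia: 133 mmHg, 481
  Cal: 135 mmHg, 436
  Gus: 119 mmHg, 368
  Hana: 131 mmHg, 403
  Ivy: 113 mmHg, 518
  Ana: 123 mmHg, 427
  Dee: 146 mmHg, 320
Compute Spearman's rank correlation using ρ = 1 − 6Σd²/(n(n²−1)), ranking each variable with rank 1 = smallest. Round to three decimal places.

Ranks of variable 1: 5, 6, 2, 4, 1, 3, 7
Ranks of variable 2: 6, 5, 2, 3, 7, 4, 1
d = r₁ − r₂: -1, 1, 0, 1, -6, -1, 6
d²: 1, 1, 0, 1, 36, 1, 36; Σd² = 76
ρ = 1 − 6·76/(7·48) = 1 − 456/336 = -0.357

-0.357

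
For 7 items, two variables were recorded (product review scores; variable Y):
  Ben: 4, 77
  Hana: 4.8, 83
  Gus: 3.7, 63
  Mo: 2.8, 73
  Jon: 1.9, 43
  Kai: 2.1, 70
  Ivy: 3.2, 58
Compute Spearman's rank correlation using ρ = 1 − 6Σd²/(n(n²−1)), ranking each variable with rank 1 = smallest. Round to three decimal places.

Ranks of variable 1: 6, 7, 5, 3, 1, 2, 4
Ranks of variable 2: 6, 7, 3, 5, 1, 4, 2
d = r₁ − r₂: 0, 0, 2, -2, 0, -2, 2
d²: 0, 0, 4, 4, 0, 4, 4; Σd² = 16
ρ = 1 − 6·16/(7·48) = 1 − 96/336 = 0.714

0.714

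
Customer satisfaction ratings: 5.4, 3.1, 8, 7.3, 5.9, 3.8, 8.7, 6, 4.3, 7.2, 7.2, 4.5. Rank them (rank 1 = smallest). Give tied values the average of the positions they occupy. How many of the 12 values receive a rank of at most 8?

7

Sorted (ascending): 3.1, 3.8, 4.3, 4.5, 5.4, 5.9, 6, 7.2, 7.2, 7.3, 8, 8.7
The 2 values of 7.2 occupy positions 8–9 → average rank (8+9)/2 = 8.5.
Ranks ≤ 8: {1, 2, 3, 4, 5, 6, 7} → 7 values.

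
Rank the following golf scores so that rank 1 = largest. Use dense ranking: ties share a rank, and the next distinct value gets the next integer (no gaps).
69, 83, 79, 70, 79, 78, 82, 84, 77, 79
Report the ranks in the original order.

8, 2, 4, 7, 4, 5, 3, 1, 6, 4

Sorted (descending): 84, 83, 82, 79, 79, 79, 78, 77, 70, 69
The 3 values of 79 share dense rank 4.
Remaining distinct values take the next consecutive integers.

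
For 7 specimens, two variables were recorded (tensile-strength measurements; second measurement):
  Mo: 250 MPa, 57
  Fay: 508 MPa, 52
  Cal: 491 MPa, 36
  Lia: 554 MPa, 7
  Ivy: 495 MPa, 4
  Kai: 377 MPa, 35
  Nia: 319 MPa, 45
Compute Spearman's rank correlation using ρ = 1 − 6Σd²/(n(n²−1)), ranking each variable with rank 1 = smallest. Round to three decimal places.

-0.536

Ranks of variable 1: 1, 6, 4, 7, 5, 3, 2
Ranks of variable 2: 7, 6, 4, 2, 1, 3, 5
d = r₁ − r₂: -6, 0, 0, 5, 4, 0, -3
d²: 36, 0, 0, 25, 16, 0, 9; Σd² = 86
ρ = 1 − 6·86/(7·48) = 1 − 516/336 = -0.536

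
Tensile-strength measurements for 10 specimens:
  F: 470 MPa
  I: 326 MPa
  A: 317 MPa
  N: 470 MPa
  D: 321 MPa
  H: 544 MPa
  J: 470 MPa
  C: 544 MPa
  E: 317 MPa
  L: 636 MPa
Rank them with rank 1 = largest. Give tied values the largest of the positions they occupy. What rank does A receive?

10

Sorted (descending): 636, 544, 544, 470, 470, 470, 326, 321, 317, 317
The 2 values of 544 occupy positions 2–3 → each gets rank 3.
The 3 values of 470 occupy positions 4–6 → each gets rank 6.
The 2 values of 317 occupy positions 9–10 → each gets rank 10.
A has value 317 MPa → rank 10.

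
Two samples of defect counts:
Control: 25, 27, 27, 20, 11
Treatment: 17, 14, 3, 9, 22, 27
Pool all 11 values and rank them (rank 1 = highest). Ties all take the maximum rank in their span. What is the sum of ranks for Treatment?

44

Sorted (descending): 27, 27, 27, 25, 22, 20, 17, 14, 11, 9, 3
The 3 values of 27 occupy positions 1–3 → each gets rank 3.
Treatment values → pooled ranks: 17→7, 14→8, 3→11, 9→10, 22→5, 27→3
Rank sum = 7 + 8 + 11 + 10 + 5 + 3 = 44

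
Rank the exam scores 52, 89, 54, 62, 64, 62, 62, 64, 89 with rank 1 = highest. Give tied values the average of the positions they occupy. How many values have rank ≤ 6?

7

Sorted (descending): 89, 89, 64, 64, 62, 62, 62, 54, 52
The 2 values of 89 occupy positions 1–2 → average rank (1+2)/2 = 1.5.
The 2 values of 64 occupy positions 3–4 → average rank (3+4)/2 = 3.5.
The 3 values of 62 occupy positions 5–7 → average rank 6.
Ranks ≤ 6: {1.5, 1.5, 3.5, 3.5, 6, 6, 6} → 7 values.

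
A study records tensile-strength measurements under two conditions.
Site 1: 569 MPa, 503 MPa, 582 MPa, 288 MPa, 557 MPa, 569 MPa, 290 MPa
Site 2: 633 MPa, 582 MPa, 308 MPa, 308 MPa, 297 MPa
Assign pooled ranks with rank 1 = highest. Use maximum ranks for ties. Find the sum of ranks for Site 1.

49

Sorted (descending): 633, 582, 582, 569, 569, 557, 503, 308, 308, 297, 290, 288
The 2 values of 582 occupy positions 2–3 → each gets rank 3.
The 2 values of 569 occupy positions 4–5 → each gets rank 5.
The 2 values of 308 occupy positions 8–9 → each gets rank 9.
Site 1 values → pooled ranks: 569→5, 503→7, 582→3, 288→12, 557→6, 569→5, 290→11
Rank sum = 5 + 7 + 3 + 12 + 6 + 5 + 11 = 49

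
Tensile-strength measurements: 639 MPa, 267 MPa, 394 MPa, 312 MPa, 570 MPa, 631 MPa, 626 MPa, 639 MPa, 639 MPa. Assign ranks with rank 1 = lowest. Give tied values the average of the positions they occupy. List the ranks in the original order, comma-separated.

Sorted (ascending): 267, 312, 394, 570, 626, 631, 639, 639, 639
The 3 values of 639 occupy positions 7–9 → average rank 8.

8, 1, 3, 2, 4, 6, 5, 8, 8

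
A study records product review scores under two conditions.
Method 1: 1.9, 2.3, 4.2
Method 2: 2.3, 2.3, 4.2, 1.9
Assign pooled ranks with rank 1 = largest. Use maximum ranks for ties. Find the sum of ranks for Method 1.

14

Sorted (descending): 4.2, 4.2, 2.3, 2.3, 2.3, 1.9, 1.9
The 2 values of 4.2 occupy positions 1–2 → each gets rank 2.
The 3 values of 2.3 occupy positions 3–5 → each gets rank 5.
The 2 values of 1.9 occupy positions 6–7 → each gets rank 7.
Method 1 values → pooled ranks: 1.9→7, 2.3→5, 4.2→2
Rank sum = 7 + 5 + 2 = 14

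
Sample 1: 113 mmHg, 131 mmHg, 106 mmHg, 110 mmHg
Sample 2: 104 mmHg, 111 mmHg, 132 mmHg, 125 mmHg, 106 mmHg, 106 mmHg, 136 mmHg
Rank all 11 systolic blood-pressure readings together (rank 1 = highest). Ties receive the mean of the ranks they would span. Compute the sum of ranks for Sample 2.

42

Sorted (descending): 136, 132, 131, 125, 113, 111, 110, 106, 106, 106, 104
The 3 values of 106 occupy positions 8–10 → average rank 9.
Sample 2 values → pooled ranks: 104→11, 111→6, 132→2, 125→4, 106→9, 106→9, 136→1
Rank sum = 11 + 6 + 2 + 4 + 9 + 9 + 1 = 42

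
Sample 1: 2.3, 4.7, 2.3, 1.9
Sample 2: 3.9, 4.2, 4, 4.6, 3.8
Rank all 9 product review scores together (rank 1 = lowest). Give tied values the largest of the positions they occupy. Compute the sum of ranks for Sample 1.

Sorted (ascending): 1.9, 2.3, 2.3, 3.8, 3.9, 4, 4.2, 4.6, 4.7
The 2 values of 2.3 occupy positions 2–3 → each gets rank 3.
Sample 1 values → pooled ranks: 2.3→3, 4.7→9, 2.3→3, 1.9→1
Rank sum = 3 + 9 + 3 + 1 = 16

16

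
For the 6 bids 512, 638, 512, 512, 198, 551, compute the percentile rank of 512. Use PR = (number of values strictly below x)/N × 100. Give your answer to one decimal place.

N = 6.
Strictly below 512: 1. Equal to 512: 3.
PR = 1/6 × 100 = 16.7

16.7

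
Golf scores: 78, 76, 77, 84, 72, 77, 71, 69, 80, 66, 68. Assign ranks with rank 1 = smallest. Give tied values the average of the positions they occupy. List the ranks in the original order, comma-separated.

9, 6, 7.5, 11, 5, 7.5, 4, 3, 10, 1, 2

Sorted (ascending): 66, 68, 69, 71, 72, 76, 77, 77, 78, 80, 84
The 2 values of 77 occupy positions 7–8 → average rank (7+8)/2 = 7.5.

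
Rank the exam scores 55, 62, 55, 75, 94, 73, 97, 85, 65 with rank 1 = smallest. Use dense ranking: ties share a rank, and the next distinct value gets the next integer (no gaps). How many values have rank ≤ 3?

4

Sorted (ascending): 55, 55, 62, 65, 73, 75, 85, 94, 97
The 2 values of 55 share dense rank 1.
Remaining distinct values take the next consecutive integers.
Ranks ≤ 3: {1, 1, 2, 3} → 4 values.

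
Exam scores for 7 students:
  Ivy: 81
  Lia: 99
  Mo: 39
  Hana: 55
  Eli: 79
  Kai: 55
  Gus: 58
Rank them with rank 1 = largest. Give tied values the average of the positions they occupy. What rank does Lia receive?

1

Sorted (descending): 99, 81, 79, 58, 55, 55, 39
The 2 values of 55 occupy positions 5–6 → average rank (5+6)/2 = 5.5.
Lia has value 99 → rank 1.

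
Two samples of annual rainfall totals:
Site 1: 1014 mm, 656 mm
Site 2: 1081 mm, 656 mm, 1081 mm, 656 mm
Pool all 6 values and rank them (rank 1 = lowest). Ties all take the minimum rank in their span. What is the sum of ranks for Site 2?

12

Sorted (ascending): 656, 656, 656, 1014, 1081, 1081
The 3 values of 656 occupy positions 1–3 → each gets rank 1.
The 2 values of 1081 occupy positions 5–6 → each gets rank 5.
Site 2 values → pooled ranks: 1081→5, 656→1, 1081→5, 656→1
Rank sum = 5 + 1 + 5 + 1 = 12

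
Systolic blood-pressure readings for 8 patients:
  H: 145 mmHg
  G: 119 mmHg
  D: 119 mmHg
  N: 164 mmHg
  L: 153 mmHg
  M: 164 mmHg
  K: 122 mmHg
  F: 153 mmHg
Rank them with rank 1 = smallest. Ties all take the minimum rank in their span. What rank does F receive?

5

Sorted (ascending): 119, 119, 122, 145, 153, 153, 164, 164
The 2 values of 119 occupy positions 1–2 → each gets rank 1.
The 2 values of 153 occupy positions 5–6 → each gets rank 5.
The 2 values of 164 occupy positions 7–8 → each gets rank 7.
F has value 153 mmHg → rank 5.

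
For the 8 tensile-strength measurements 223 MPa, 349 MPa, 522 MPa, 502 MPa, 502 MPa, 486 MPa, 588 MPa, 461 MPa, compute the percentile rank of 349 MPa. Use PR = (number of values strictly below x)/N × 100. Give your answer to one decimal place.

12.5

N = 8.
Strictly below 349: 1. Equal to 349: 1.
PR = 1/8 × 100 = 12.5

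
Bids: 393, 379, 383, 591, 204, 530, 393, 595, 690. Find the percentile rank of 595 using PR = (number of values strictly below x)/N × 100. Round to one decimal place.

N = 9.
Strictly below 595: 7. Equal to 595: 1.
PR = 7/9 × 100 = 77.8

77.8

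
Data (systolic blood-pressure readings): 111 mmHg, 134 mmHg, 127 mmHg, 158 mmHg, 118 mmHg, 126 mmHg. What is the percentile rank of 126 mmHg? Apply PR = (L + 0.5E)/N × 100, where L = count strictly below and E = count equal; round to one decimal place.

41.7

N = 6.
Strictly below 126: 2. Equal to 126: 1.
PR = (2 + 0.5·1)/6 × 100 = 41.7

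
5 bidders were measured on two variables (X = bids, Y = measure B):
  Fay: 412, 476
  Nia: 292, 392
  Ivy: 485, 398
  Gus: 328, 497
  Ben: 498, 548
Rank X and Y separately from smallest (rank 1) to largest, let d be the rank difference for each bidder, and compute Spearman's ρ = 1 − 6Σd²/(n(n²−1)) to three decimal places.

Ranks of variable 1: 3, 1, 4, 2, 5
Ranks of variable 2: 3, 1, 2, 4, 5
d = r₁ − r₂: 0, 0, 2, -2, 0
d²: 0, 0, 4, 4, 0; Σd² = 8
ρ = 1 − 6·8/(5·24) = 1 − 48/120 = 0.600

0.600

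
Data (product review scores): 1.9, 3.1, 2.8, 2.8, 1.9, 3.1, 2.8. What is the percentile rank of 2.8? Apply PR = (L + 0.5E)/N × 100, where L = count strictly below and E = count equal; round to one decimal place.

50.0

N = 7.
Strictly below 2.8: 2. Equal to 2.8: 3.
PR = (2 + 0.5·3)/7 × 100 = 50.0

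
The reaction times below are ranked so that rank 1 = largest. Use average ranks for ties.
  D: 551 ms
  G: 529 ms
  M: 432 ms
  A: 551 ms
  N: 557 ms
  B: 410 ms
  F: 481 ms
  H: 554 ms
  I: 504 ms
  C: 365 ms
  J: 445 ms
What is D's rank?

3.5

Sorted (descending): 557, 554, 551, 551, 529, 504, 481, 445, 432, 410, 365
The 2 values of 551 occupy positions 3–4 → average rank (3+4)/2 = 3.5.
D has value 551 ms → rank 3.5.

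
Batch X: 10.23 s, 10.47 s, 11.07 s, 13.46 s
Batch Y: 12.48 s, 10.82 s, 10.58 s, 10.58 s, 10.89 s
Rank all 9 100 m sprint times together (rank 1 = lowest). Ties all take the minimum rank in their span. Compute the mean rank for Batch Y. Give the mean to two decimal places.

Sorted (ascending): 10.23, 10.47, 10.58, 10.58, 10.82, 10.89, 11.07, 12.48, 13.46
The 2 values of 10.58 occupy positions 3–4 → each gets rank 3.
Batch Y values → pooled ranks: 12.48→8, 10.82→5, 10.58→3, 10.58→3, 10.89→6
Mean rank = (8 + 5 + 3 + 3 + 6) / 5 = 5.00

5.00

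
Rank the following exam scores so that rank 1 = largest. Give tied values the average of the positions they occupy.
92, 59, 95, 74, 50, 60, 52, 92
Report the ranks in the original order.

2.5, 6, 1, 4, 8, 5, 7, 2.5

Sorted (descending): 95, 92, 92, 74, 60, 59, 52, 50
The 2 values of 92 occupy positions 2–3 → average rank (2+3)/2 = 2.5.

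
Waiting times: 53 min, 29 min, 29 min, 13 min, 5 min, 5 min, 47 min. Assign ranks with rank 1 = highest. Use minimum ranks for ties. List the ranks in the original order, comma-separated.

1, 3, 3, 5, 6, 6, 2

Sorted (descending): 53, 47, 29, 29, 13, 5, 5
The 2 values of 29 occupy positions 3–4 → each gets rank 3.
The 2 values of 5 occupy positions 6–7 → each gets rank 6.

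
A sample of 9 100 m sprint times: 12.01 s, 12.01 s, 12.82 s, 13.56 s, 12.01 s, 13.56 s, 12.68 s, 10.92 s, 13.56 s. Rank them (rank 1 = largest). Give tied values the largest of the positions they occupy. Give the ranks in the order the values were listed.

Sorted (descending): 13.56, 13.56, 13.56, 12.82, 12.68, 12.01, 12.01, 12.01, 10.92
The 3 values of 13.56 occupy positions 1–3 → each gets rank 3.
The 3 values of 12.01 occupy positions 6–8 → each gets rank 8.

8, 8, 4, 3, 8, 3, 5, 9, 3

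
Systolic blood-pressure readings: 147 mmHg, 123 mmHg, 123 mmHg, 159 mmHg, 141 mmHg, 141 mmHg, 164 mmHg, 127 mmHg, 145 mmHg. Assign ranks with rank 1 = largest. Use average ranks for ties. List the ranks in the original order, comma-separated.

3, 8.5, 8.5, 2, 5.5, 5.5, 1, 7, 4

Sorted (descending): 164, 159, 147, 145, 141, 141, 127, 123, 123
The 2 values of 141 occupy positions 5–6 → average rank (5+6)/2 = 5.5.
The 2 values of 123 occupy positions 8–9 → average rank (8+9)/2 = 8.5.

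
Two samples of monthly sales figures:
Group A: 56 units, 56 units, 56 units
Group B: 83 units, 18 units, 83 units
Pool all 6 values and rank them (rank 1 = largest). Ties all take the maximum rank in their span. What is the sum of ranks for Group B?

10

Sorted (descending): 83, 83, 56, 56, 56, 18
The 2 values of 83 occupy positions 1–2 → each gets rank 2.
The 3 values of 56 occupy positions 3–5 → each gets rank 5.
Group B values → pooled ranks: 83→2, 18→6, 83→2
Rank sum = 2 + 6 + 2 = 10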